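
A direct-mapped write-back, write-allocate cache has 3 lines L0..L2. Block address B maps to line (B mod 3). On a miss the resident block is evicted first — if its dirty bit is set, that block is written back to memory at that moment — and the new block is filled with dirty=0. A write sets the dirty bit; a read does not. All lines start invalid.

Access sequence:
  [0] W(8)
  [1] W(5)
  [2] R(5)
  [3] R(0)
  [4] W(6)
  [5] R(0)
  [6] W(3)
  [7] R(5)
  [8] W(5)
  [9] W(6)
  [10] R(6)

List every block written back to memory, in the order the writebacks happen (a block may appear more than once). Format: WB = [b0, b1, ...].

WB = [8, 6, 3]

0: W B8 -> L2 miss  d=D]
1: W B5 -> L2 miss wb->B8  d=D]
2: R B5 -> L2 hit  d=D]
3: R B0 -> L0 miss  d=-]
4: W B6 -> L0 miss  d=D]
5: R B0 -> L0 miss wb->B6  d=-]
6: W B3 -> L0 miss  d=D]
7: R B5 -> L2 hit  d=D]
8: W B5 -> L2 hit  d=D]
9: W B6 -> L0 miss wb->B3  d=D]
10: R B6 -> L0 hit  d=D]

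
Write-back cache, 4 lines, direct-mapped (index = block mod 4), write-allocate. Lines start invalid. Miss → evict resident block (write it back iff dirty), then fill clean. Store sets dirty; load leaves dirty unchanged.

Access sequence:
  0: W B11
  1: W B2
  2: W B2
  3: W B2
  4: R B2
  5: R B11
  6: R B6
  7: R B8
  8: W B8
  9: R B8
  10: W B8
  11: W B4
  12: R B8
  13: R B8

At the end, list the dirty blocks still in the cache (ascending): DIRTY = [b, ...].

0: W B11 -> L3 miss  d=D]
1: W B2 -> L2 miss  d=D]
2: W B2 -> L2 hit  d=D]
3: W B2 -> L2 hit  d=D]
4: R B2 -> L2 hit  d=D]
5: R B11 -> L3 hit  d=D]
6: R B6 -> L2 miss wb->B2  d=-]
7: R B8 -> L0 miss  d=-]
8: W B8 -> L0 hit  d=D]
9: R B8 -> L0 hit  d=D]
10: W B8 -> L0 hit  d=D]
11: W B4 -> L0 miss wb->B8  d=D]
12: R B8 -> L0 miss wb->B4  d=-]
13: R B8 -> L0 hit  d=-]

DIRTY = [11]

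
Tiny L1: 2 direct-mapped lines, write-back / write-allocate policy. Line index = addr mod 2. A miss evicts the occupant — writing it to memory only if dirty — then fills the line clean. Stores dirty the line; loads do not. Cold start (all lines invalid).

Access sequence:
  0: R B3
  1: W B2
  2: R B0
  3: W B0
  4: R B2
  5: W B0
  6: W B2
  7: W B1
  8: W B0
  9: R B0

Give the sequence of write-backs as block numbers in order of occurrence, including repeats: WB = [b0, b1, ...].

  0 | R B3 → L1 miss [-]
  1 | W B2 → L0 miss [D]
  2 | R B0 → L0 miss wb→B2 [-]
  3 | W B0 → L0 hit [D]
  4 | R B2 → L0 miss wb→B0 [-]
  5 | W B0 → L0 miss [D]
  6 | W B2 → L0 miss wb→B0 [D]
  7 | W B1 → L1 miss [D]
  8 | W B0 → L0 miss wb→B2 [D]
  9 | R B0 → L0 hit [D]

WB = [2, 0, 0, 2]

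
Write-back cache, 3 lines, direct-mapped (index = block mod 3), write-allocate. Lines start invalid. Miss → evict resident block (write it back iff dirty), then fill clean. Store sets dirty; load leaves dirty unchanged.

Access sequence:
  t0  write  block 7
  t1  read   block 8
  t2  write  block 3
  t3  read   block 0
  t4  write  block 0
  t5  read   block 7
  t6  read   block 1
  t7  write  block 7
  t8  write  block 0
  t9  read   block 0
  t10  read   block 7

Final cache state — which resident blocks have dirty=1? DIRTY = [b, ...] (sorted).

0: W B7 → L1 miss [D]
1: R B8 → L2 miss [-]
2: W B3 → L0 miss [D]
3: R B0 → L0 miss wb→B3 [-]
4: W B0 → L0 hit [D]
5: R B7 → L1 hit [D]
6: R B1 → L1 miss wb→B7 [-]
7: W B7 → L1 miss [D]
8: W B0 → L0 hit [D]
9: R B0 → L0 hit [D]
10: R B7 → L1 hit [D]

DIRTY = [0, 7]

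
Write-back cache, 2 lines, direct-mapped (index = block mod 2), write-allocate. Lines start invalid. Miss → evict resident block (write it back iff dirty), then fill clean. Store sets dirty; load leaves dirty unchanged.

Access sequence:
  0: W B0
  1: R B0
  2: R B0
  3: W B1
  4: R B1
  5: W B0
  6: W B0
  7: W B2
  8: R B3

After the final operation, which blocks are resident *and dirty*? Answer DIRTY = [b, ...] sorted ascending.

0: W B0 -> L0 miss  d=D]
1: R B0 -> L0 hit  d=D]
2: R B0 -> L0 hit  d=D]
3: W B1 -> L1 miss  d=D]
4: R B1 -> L1 hit  d=D]
5: W B0 -> L0 hit  d=D]
6: W B0 -> L0 hit  d=D]
7: W B2 -> L0 miss wb->B0  d=D]
8: R B3 -> L1 miss wb->B1  d=-]

DIRTY = [2]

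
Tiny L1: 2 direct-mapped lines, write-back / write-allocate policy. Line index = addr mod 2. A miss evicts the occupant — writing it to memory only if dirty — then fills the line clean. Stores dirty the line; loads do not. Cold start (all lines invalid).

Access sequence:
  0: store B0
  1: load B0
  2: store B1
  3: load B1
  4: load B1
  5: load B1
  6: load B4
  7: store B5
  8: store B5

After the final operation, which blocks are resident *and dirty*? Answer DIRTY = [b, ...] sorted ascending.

DIRTY = [5]

  0 | W B0 → L0 miss [D]
  1 | R B0 → L0 hit [D]
  2 | W B1 → L1 miss [D]
  3 | R B1 → L1 hit [D]
  4 | R B1 → L1 hit [D]
  5 | R B1 → L1 hit [D]
  6 | R B4 → L0 miss wb→B0 [-]
  7 | W B5 → L1 miss wb→B1 [D]
  8 | W B5 → L1 hit [D]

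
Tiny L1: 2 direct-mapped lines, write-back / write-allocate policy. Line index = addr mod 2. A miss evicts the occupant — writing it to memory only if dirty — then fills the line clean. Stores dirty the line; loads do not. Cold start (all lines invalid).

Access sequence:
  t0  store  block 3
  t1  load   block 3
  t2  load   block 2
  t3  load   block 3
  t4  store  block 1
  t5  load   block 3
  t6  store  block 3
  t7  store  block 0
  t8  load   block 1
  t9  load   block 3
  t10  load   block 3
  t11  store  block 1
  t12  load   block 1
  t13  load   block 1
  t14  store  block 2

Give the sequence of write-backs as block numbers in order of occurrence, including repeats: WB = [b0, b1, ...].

0: W B3 -> L1 miss  d=D]
1: R B3 -> L1 hit  d=D]
2: R B2 -> L0 miss  d=-]
3: R B3 -> L1 hit  d=D]
4: W B1 -> L1 miss wb->B3  d=D]
5: R B3 -> L1 miss wb->B1  d=-]
6: W B3 -> L1 hit  d=D]
7: W B0 -> L0 miss  d=D]
8: R B1 -> L1 miss wb->B3  d=-]
9: R B3 -> L1 miss  d=-]
10: R B3 -> L1 hit  d=-]
11: W B1 -> L1 miss  d=D]
12: R B1 -> L1 hit  d=D]
13: R B1 -> L1 hit  d=D]
14: W B2 -> L0 miss wb->B0  d=D]

WB = [3, 1, 3, 0]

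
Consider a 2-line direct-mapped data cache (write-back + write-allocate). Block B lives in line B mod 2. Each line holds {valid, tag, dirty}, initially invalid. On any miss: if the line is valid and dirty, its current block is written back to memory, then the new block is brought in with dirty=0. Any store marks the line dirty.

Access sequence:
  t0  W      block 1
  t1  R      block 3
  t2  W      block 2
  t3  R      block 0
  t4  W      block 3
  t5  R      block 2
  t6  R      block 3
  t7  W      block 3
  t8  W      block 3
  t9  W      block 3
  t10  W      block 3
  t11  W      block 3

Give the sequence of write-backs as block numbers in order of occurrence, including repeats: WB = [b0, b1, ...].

0: W B1 → L1 miss [D]
1: R B3 → L1 miss wb→B1 [-]
2: W B2 → L0 miss [D]
3: R B0 → L0 miss wb→B2 [-]
4: W B3 → L1 hit [D]
5: R B2 → L0 miss [-]
6: R B3 → L1 hit [D]
7: W B3 → L1 hit [D]
8: W B3 → L1 hit [D]
9: W B3 → L1 hit [D]
10: W B3 → L1 hit [D]
11: W B3 → L1 hit [D]

WB = [1, 2]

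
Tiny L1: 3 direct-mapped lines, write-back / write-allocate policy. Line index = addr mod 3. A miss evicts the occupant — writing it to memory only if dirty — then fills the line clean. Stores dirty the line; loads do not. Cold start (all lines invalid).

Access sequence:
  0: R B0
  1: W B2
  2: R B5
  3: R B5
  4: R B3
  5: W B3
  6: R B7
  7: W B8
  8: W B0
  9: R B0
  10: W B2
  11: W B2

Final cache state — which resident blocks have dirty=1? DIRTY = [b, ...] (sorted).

DIRTY = [0, 2]

  0 | R B0 → L0 miss [-]
  1 | W B2 → L2 miss [D]
  2 | R B5 → L2 miss wb→B2 [-]
  3 | R B5 → L2 hit [-]
  4 | R B3 → L0 miss [-]
  5 | W B3 → L0 hit [D]
  6 | R B7 → L1 miss [-]
  7 | W B8 → L2 miss [D]
  8 | W B0 → L0 miss wb→B3 [D]
  9 | R B0 → L0 hit [D]
  10 | W B2 → L2 miss wb→B8 [D]
  11 | W B2 → L2 hit [D]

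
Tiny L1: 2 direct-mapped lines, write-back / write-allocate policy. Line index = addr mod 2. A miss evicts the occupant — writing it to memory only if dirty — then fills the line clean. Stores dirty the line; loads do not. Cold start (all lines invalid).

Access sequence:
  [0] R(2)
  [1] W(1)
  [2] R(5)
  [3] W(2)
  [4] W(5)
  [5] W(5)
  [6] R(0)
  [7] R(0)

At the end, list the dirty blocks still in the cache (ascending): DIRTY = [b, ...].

  0 | R B2 → L0 miss [-]
  1 | W B1 → L1 miss [D]
  2 | R B5 → L1 miss wb→B1 [-]
  3 | W B2 → L0 hit [D]
  4 | W B5 → L1 hit [D]
  5 | W B5 → L1 hit [D]
  6 | R B0 → L0 miss wb→B2 [-]
  7 | R B0 → L0 hit [-]

DIRTY = [5]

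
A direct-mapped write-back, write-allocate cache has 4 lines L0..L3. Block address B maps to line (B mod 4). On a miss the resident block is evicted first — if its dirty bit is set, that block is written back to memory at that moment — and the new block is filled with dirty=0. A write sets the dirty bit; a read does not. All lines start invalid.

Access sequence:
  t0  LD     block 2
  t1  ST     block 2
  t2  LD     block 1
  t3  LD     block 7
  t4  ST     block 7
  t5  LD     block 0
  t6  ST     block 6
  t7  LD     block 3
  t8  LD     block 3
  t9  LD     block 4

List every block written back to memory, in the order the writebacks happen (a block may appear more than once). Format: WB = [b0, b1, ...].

WB = [2, 7]

0: R B2 → L2 miss [-]
1: W B2 → L2 hit [D]
2: R B1 → L1 miss [-]
3: R B7 → L3 miss [-]
4: W B7 → L3 hit [D]
5: R B0 → L0 miss [-]
6: W B6 → L2 miss wb→B2 [D]
7: R B3 → L3 miss wb→B7 [-]
8: R B3 → L3 hit [-]
9: R B4 → L0 miss [-]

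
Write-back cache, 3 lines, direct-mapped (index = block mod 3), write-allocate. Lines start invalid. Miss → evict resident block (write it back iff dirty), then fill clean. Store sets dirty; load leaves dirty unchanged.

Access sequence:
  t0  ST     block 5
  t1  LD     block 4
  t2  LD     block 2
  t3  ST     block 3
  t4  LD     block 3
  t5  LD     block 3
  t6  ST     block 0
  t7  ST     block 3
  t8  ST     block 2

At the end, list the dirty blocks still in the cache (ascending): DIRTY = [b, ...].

DIRTY = [2, 3]

0: W B5 → L2 miss [D]
1: R B4 → L1 miss [-]
2: R B2 → L2 miss wb→B5 [-]
3: W B3 → L0 miss [D]
4: R B3 → L0 hit [D]
5: R B3 → L0 hit [D]
6: W B0 → L0 miss wb→B3 [D]
7: W B3 → L0 miss wb→B0 [D]
8: W B2 → L2 hit [D]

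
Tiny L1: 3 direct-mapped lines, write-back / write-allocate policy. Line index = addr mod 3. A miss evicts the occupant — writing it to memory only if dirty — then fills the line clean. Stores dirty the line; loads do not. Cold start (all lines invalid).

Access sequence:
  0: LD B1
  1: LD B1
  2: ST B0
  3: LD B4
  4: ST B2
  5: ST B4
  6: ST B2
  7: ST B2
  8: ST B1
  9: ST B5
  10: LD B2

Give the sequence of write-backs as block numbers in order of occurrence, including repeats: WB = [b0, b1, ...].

0: R B1 → L1 miss [-]
1: R B1 → L1 hit [-]
2: W B0 → L0 miss [D]
3: R B4 → L1 miss [-]
4: W B2 → L2 miss [D]
5: W B4 → L1 hit [D]
6: W B2 → L2 hit [D]
7: W B2 → L2 hit [D]
8: W B1 → L1 miss wb→B4 [D]
9: W B5 → L2 miss wb→B2 [D]
10: R B2 → L2 miss wb→B5 [-]

WB = [4, 2, 5]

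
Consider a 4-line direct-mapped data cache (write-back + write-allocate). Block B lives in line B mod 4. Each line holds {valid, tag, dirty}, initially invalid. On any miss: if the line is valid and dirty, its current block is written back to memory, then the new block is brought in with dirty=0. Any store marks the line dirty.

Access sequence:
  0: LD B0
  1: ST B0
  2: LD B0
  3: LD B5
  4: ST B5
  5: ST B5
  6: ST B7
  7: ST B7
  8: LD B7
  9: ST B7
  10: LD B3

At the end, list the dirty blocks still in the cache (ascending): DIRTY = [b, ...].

  0 | R B0 → L0 miss [-]
  1 | W B0 → L0 hit [D]
  2 | R B0 → L0 hit [D]
  3 | R B5 → L1 miss [-]
  4 | W B5 → L1 hit [D]
  5 | W B5 → L1 hit [D]
  6 | W B7 → L3 miss [D]
  7 | W B7 → L3 hit [D]
  8 | R B7 → L3 hit [D]
  9 | W B7 → L3 hit [D]
  10 | R B3 → L3 miss wb→B7 [-]

DIRTY = [0, 5]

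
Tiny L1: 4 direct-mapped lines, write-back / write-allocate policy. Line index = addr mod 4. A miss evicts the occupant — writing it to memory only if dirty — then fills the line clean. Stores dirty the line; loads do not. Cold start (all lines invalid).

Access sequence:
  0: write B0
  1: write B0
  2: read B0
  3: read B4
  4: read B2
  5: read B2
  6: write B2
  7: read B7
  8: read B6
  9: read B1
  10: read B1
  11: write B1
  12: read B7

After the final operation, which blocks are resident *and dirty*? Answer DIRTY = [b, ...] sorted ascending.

0: W B0 → L0 miss [D]
1: W B0 → L0 hit [D]
2: R B0 → L0 hit [D]
3: R B4 → L0 miss wb→B0 [-]
4: R B2 → L2 miss [-]
5: R B2 → L2 hit [-]
6: W B2 → L2 hit [D]
7: R B7 → L3 miss [-]
8: R B6 → L2 miss wb→B2 [-]
9: R B1 → L1 miss [-]
10: R B1 → L1 hit [-]
11: W B1 → L1 hit [D]
12: R B7 → L3 hit [-]

DIRTY = [1]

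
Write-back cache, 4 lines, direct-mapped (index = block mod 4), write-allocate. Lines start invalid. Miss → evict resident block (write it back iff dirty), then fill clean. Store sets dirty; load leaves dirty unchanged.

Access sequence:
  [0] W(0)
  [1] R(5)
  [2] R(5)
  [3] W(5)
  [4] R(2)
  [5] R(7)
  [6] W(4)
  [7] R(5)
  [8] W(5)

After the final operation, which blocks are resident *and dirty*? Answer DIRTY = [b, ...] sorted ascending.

DIRTY = [4, 5]

  0 | W B0 → L0 miss [D]
  1 | R B5 → L1 miss [-]
  2 | R B5 → L1 hit [-]
  3 | W B5 → L1 hit [D]
  4 | R B2 → L2 miss [-]
  5 | R B7 → L3 miss [-]
  6 | W B4 → L0 miss wb→B0 [D]
  7 | R B5 → L1 hit [D]
  8 | W B5 → L1 hit [D]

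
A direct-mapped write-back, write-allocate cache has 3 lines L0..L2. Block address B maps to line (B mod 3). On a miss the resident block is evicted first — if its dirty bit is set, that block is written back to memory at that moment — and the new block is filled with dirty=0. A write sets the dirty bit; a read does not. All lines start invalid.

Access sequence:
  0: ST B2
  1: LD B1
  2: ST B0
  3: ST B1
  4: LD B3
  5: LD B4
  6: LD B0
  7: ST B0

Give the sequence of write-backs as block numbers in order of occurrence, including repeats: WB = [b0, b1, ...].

WB = [0, 1]

0: W B2 → L2 miss [D]
1: R B1 → L1 miss [-]
2: W B0 → L0 miss [D]
3: W B1 → L1 hit [D]
4: R B3 → L0 miss wb→B0 [-]
5: R B4 → L1 miss wb→B1 [-]
6: R B0 → L0 miss [-]
7: W B0 → L0 hit [D]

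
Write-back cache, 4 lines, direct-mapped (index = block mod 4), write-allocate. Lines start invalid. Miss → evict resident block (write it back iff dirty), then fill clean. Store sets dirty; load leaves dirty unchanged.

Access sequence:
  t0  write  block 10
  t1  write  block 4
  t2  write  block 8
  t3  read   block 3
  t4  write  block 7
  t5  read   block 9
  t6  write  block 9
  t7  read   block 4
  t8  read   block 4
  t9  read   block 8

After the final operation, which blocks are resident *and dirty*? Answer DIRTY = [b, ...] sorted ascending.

DIRTY = [7, 9, 10]

0: W B10 → L2 miss [D]
1: W B4 → L0 miss [D]
2: W B8 → L0 miss wb→B4 [D]
3: R B3 → L3 miss [-]
4: W B7 → L3 miss [D]
5: R B9 → L1 miss [-]
6: W B9 → L1 hit [D]
7: R B4 → L0 miss wb→B8 [-]
8: R B4 → L0 hit [-]
9: R B8 → L0 miss [-]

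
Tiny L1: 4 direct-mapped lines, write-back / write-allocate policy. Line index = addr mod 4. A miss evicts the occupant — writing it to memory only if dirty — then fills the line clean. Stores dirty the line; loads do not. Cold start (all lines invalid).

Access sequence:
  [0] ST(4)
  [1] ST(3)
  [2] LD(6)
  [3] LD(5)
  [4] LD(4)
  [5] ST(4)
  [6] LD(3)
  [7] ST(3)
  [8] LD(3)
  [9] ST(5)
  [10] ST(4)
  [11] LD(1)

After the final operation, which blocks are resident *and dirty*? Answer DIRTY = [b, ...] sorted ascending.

DIRTY = [3, 4]

0: W B4 → L0 miss [D]
1: W B3 → L3 miss [D]
2: R B6 → L2 miss [-]
3: R B5 → L1 miss [-]
4: R B4 → L0 hit [D]
5: W B4 → L0 hit [D]
6: R B3 → L3 hit [D]
7: W B3 → L3 hit [D]
8: R B3 → L3 hit [D]
9: W B5 → L1 hit [D]
10: W B4 → L0 hit [D]
11: R B1 → L1 miss wb→B5 [-]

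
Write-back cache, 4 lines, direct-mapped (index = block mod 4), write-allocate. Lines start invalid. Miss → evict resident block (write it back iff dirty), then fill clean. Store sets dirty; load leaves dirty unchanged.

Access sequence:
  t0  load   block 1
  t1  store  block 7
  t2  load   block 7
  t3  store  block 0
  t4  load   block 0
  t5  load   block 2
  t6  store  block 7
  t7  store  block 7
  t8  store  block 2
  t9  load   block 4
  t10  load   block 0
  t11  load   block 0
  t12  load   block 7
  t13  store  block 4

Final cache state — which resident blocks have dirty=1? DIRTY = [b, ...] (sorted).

DIRTY = [2, 4, 7]

  0 | R B1 → L1 miss [-]
  1 | W B7 → L3 miss [D]
  2 | R B7 → L3 hit [D]
  3 | W B0 → L0 miss [D]
  4 | R B0 → L0 hit [D]
  5 | R B2 → L2 miss [-]
  6 | W B7 → L3 hit [D]
  7 | W B7 → L3 hit [D]
  8 | W B2 → L2 hit [D]
  9 | R B4 → L0 miss wb→B0 [-]
  10 | R B0 → L0 miss [-]
  11 | R B0 → L0 hit [-]
  12 | R B7 → L3 hit [D]
  13 | W B4 → L0 miss [D]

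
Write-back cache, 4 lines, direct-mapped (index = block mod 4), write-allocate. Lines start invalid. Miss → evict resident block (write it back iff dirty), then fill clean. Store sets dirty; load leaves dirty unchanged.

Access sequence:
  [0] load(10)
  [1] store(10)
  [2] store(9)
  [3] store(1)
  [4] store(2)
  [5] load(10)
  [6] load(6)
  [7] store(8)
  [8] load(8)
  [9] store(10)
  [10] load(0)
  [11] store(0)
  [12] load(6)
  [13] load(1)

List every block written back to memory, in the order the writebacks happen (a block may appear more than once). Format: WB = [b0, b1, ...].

WB = [9, 10, 2, 8, 10]

0: R B10 → L2 miss [-]
1: W B10 → L2 hit [D]
2: W B9 → L1 miss [D]
3: W B1 → L1 miss wb→B9 [D]
4: W B2 → L2 miss wb→B10 [D]
5: R B10 → L2 miss wb→B2 [-]
6: R B6 → L2 miss [-]
7: W B8 → L0 miss [D]
8: R B8 → L0 hit [D]
9: W B10 → L2 miss [D]
10: R B0 → L0 miss wb→B8 [-]
11: W B0 → L0 hit [D]
12: R B6 → L2 miss wb→B10 [-]
13: R B1 → L1 hit [D]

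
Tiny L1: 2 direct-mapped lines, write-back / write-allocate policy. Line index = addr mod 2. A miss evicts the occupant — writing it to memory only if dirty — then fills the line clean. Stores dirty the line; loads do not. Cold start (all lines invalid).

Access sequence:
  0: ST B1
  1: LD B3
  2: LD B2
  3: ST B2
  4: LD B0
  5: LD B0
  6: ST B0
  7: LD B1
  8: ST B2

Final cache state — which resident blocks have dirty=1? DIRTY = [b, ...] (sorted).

DIRTY = [2]

  0 | W B1 → L1 miss [D]
  1 | R B3 → L1 miss wb→B1 [-]
  2 | R B2 → L0 miss [-]
  3 | W B2 → L0 hit [D]
  4 | R B0 → L0 miss wb→B2 [-]
  5 | R B0 → L0 hit [-]
  6 | W B0 → L0 hit [D]
  7 | R B1 → L1 miss [-]
  8 | W B2 → L0 miss wb→B0 [D]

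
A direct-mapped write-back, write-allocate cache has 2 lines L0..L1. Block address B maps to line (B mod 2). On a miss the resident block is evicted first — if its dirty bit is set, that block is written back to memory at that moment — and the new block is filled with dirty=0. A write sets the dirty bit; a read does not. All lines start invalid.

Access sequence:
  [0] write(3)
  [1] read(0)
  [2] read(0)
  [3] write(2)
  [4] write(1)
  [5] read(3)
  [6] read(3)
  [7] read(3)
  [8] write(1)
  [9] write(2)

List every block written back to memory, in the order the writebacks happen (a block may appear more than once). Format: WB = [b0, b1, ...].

0: W B3 → L1 miss [D]
1: R B0 → L0 miss [-]
2: R B0 → L0 hit [-]
3: W B2 → L0 miss [D]
4: W B1 → L1 miss wb→B3 [D]
5: R B3 → L1 miss wb→B1 [-]
6: R B3 → L1 hit [-]
7: R B3 → L1 hit [-]
8: W B1 → L1 miss [D]
9: W B2 → L0 hit [D]

WB = [3, 1]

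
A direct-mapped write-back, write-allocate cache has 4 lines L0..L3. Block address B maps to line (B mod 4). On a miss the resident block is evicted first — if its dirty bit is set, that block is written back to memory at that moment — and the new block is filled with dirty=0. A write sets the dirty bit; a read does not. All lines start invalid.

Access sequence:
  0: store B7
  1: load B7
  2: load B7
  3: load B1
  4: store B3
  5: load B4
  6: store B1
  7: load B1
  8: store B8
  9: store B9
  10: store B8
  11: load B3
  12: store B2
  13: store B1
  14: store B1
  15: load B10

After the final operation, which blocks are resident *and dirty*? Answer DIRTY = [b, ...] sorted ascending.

DIRTY = [1, 3, 8]

0: W B7 → L3 miss [D]
1: R B7 → L3 hit [D]
2: R B7 → L3 hit [D]
3: R B1 → L1 miss [-]
4: W B3 → L3 miss wb→B7 [D]
5: R B4 → L0 miss [-]
6: W B1 → L1 hit [D]
7: R B1 → L1 hit [D]
8: W B8 → L0 miss [D]
9: W B9 → L1 miss wb→B1 [D]
10: W B8 → L0 hit [D]
11: R B3 → L3 hit [D]
12: W B2 → L2 miss [D]
13: W B1 → L1 miss wb→B9 [D]
14: W B1 → L1 hit [D]
15: R B10 → L2 miss wb→B2 [-]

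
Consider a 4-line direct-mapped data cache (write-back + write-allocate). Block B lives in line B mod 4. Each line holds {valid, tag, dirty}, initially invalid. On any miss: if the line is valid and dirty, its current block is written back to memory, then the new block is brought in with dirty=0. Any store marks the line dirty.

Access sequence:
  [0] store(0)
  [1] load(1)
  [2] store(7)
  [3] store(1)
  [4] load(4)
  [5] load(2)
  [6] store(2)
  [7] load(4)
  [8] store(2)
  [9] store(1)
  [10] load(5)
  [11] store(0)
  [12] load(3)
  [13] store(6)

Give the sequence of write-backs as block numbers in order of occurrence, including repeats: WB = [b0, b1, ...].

0: W B0 -> L0 miss  d=D]
1: R B1 -> L1 miss  d=-]
2: W B7 -> L3 miss  d=D]
3: W B1 -> L1 hit  d=D]
4: R B4 -> L0 miss wb->B0  d=-]
5: R B2 -> L2 miss  d=-]
6: W B2 -> L2 hit  d=D]
7: R B4 -> L0 hit  d=-]
8: W B2 -> L2 hit  d=D]
9: W B1 -> L1 hit  d=D]
10: R B5 -> L1 miss wb->B1  d=-]
11: W B0 -> L0 miss  d=D]
12: R B3 -> L3 miss wb->B7  d=-]
13: W B6 -> L2 miss wb->B2  d=D]

WB = [0, 1, 7, 2]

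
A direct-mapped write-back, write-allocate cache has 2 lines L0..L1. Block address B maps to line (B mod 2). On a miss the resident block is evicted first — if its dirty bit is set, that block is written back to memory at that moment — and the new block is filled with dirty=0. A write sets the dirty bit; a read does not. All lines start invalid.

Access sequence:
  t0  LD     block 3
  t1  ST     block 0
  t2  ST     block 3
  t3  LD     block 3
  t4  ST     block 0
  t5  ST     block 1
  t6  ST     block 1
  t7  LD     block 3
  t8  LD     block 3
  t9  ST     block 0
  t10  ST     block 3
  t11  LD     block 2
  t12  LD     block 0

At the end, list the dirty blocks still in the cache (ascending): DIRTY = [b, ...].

0: R B3 -> L1 miss  d=-]
1: W B0 -> L0 miss  d=D]
2: W B3 -> L1 hit  d=D]
3: R B3 -> L1 hit  d=D]
4: W B0 -> L0 hit  d=D]
5: W B1 -> L1 miss wb->B3  d=D]
6: W B1 -> L1 hit  d=D]
7: R B3 -> L1 miss wb->B1  d=-]
8: R B3 -> L1 hit  d=-]
9: W B0 -> L0 hit  d=D]
10: W B3 -> L1 hit  d=D]
11: R B2 -> L0 miss wb->B0  d=-]
12: R B0 -> L0 miss  d=-]

DIRTY = [3]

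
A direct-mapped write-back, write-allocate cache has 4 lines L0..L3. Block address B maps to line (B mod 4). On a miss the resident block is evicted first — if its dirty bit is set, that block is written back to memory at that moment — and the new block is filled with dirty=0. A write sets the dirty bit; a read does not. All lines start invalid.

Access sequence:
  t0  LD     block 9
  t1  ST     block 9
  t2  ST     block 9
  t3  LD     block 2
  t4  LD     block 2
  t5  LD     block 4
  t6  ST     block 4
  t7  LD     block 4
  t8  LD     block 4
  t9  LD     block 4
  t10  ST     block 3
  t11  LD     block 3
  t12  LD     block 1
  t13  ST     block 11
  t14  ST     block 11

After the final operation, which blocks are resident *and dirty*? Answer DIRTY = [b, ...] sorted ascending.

DIRTY = [4, 11]

0: R B9 -> L1 miss  d=-]
1: W B9 -> L1 hit  d=D]
2: W B9 -> L1 hit  d=D]
3: R B2 -> L2 miss  d=-]
4: R B2 -> L2 hit  d=-]
5: R B4 -> L0 miss  d=-]
6: W B4 -> L0 hit  d=D]
7: R B4 -> L0 hit  d=D]
8: R B4 -> L0 hit  d=D]
9: R B4 -> L0 hit  d=D]
10: W B3 -> L3 miss  d=D]
11: R B3 -> L3 hit  d=D]
12: R B1 -> L1 miss wb->B9  d=-]
13: W B11 -> L3 miss wb->B3  d=D]
14: W B11 -> L3 hit  d=D]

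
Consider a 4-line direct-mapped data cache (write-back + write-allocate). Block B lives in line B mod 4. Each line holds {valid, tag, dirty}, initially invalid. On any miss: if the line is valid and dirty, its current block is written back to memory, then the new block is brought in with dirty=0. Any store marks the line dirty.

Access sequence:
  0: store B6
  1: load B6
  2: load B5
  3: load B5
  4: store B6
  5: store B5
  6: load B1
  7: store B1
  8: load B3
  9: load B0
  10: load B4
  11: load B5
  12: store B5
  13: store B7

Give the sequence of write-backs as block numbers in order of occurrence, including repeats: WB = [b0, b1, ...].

WB = [5, 1]

  0 | W B6 → L2 miss [D]
  1 | R B6 → L2 hit [D]
  2 | R B5 → L1 miss [-]
  3 | R B5 → L1 hit [-]
  4 | W B6 → L2 hit [D]
  5 | W B5 → L1 hit [D]
  6 | R B1 → L1 miss wb→B5 [-]
  7 | W B1 → L1 hit [D]
  8 | R B3 → L3 miss [-]
  9 | R B0 → L0 miss [-]
  10 | R B4 → L0 miss [-]
  11 | R B5 → L1 miss wb→B1 [-]
  12 | W B5 → L1 hit [D]
  13 | W B7 → L3 miss [D]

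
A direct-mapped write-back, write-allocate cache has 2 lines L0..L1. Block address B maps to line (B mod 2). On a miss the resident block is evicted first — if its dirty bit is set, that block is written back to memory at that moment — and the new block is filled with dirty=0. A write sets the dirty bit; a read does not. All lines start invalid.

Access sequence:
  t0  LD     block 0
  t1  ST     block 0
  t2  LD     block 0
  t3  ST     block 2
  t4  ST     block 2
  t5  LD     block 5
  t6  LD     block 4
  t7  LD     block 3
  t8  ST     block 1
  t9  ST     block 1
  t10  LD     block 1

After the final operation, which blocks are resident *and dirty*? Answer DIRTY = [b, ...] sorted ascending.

DIRTY = [1]

0: R B0 -> L0 miss  d=-]
1: W B0 -> L0 hit  d=D]
2: R B0 -> L0 hit  d=D]
3: W B2 -> L0 miss wb->B0  d=D]
4: W B2 -> L0 hit  d=D]
5: R B5 -> L1 miss  d=-]
6: R B4 -> L0 miss wb->B2  d=-]
7: R B3 -> L1 miss  d=-]
8: W B1 -> L1 miss  d=D]
9: W B1 -> L1 hit  d=D]
10: R B1 -> L1 hit  d=D]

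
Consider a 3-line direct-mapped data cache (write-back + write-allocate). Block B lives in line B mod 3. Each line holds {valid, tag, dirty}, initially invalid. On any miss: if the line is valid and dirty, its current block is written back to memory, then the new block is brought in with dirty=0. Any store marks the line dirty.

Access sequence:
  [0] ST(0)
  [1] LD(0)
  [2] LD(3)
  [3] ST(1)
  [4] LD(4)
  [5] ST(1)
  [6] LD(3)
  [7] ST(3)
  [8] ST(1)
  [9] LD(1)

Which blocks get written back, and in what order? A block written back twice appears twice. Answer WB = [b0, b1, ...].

  0 | W B0 → L0 miss [D]
  1 | R B0 → L0 hit [D]
  2 | R B3 → L0 miss wb→B0 [-]
  3 | W B1 → L1 miss [D]
  4 | R B4 → L1 miss wb→B1 [-]
  5 | W B1 → L1 miss [D]
  6 | R B3 → L0 hit [-]
  7 | W B3 → L0 hit [D]
  8 | W B1 → L1 hit [D]
  9 | R B1 → L1 hit [D]

WB = [0, 1]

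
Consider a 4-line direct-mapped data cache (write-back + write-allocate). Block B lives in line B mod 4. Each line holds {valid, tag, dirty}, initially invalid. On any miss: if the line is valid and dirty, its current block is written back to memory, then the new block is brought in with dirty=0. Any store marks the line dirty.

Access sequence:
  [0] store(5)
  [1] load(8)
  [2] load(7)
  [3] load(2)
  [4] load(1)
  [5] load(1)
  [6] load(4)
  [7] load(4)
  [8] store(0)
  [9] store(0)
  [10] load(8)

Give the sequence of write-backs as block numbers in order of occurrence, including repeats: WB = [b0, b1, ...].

WB = [5, 0]

0: W B5 -> L1 miss  d=D]
1: R B8 -> L0 miss  d=-]
2: R B7 -> L3 miss  d=-]
3: R B2 -> L2 miss  d=-]
4: R B1 -> L1 miss wb->B5  d=-]
5: R B1 -> L1 hit  d=-]
6: R B4 -> L0 miss  d=-]
7: R B4 -> L0 hit  d=-]
8: W B0 -> L0 miss  d=D]
9: W B0 -> L0 hit  d=D]
10: R B8 -> L0 miss wb->B0  d=-]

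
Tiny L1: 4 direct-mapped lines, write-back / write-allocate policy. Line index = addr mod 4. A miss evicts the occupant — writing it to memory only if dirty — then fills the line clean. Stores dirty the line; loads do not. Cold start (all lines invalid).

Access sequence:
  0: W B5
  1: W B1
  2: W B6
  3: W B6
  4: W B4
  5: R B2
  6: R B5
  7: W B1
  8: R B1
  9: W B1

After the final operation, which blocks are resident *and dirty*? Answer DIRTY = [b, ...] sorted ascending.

DIRTY = [1, 4]

0: W B5 → L1 miss [D]
1: W B1 → L1 miss wb→B5 [D]
2: W B6 → L2 miss [D]
3: W B6 → L2 hit [D]
4: W B4 → L0 miss [D]
5: R B2 → L2 miss wb→B6 [-]
6: R B5 → L1 miss wb→B1 [-]
7: W B1 → L1 miss [D]
8: R B1 → L1 hit [D]
9: W B1 → L1 hit [D]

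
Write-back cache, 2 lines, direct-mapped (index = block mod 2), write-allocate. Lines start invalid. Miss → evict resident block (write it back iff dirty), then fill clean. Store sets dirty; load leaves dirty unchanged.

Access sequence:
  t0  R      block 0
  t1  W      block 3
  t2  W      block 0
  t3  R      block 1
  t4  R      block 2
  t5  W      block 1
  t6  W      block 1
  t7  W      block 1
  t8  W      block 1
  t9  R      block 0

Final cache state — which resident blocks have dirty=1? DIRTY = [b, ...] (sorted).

0: R B0 → L0 miss [-]
1: W B3 → L1 miss [D]
2: W B0 → L0 hit [D]
3: R B1 → L1 miss wb→B3 [-]
4: R B2 → L0 miss wb→B0 [-]
5: W B1 → L1 hit [D]
6: W B1 → L1 hit [D]
7: W B1 → L1 hit [D]
8: W B1 → L1 hit [D]
9: R B0 → L0 miss [-]

DIRTY = [1]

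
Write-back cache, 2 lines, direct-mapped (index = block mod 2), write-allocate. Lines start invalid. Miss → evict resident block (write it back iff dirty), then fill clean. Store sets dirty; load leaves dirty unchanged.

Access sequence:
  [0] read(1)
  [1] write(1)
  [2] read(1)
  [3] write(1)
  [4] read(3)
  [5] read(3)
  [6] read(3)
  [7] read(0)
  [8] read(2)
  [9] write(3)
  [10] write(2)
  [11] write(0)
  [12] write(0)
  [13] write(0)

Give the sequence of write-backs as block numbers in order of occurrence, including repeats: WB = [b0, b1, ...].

WB = [1, 2]

  0 | R B1 → L1 miss [-]
  1 | W B1 → L1 hit [D]
  2 | R B1 → L1 hit [D]
  3 | W B1 → L1 hit [D]
  4 | R B3 → L1 miss wb→B1 [-]
  5 | R B3 → L1 hit [-]
  6 | R B3 → L1 hit [-]
  7 | R B0 → L0 miss [-]
  8 | R B2 → L0 miss [-]
  9 | W B3 → L1 hit [D]
  10 | W B2 → L0 hit [D]
  11 | W B0 → L0 miss wb→B2 [D]
  12 | W B0 → L0 hit [D]
  13 | W B0 → L0 hit [D]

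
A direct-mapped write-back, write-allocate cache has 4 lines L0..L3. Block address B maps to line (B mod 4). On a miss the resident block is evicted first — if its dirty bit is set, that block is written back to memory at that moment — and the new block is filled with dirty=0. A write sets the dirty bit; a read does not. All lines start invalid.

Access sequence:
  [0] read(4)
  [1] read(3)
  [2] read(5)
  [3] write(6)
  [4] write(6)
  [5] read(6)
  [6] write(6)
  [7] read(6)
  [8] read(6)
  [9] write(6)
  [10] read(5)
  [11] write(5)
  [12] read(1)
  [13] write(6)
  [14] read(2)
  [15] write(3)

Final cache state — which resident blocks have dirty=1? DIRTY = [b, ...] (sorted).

  0 | R B4 → L0 miss [-]
  1 | R B3 → L3 miss [-]
  2 | R B5 → L1 miss [-]
  3 | W B6 → L2 miss [D]
  4 | W B6 → L2 hit [D]
  5 | R B6 → L2 hit [D]
  6 | W B6 → L2 hit [D]
  7 | R B6 → L2 hit [D]
  8 | R B6 → L2 hit [D]
  9 | W B6 → L2 hit [D]
  10 | R B5 → L1 hit [-]
  11 | W B5 → L1 hit [D]
  12 | R B1 → L1 miss wb→B5 [-]
  13 | W B6 → L2 hit [D]
  14 | R B2 → L2 miss wb→B6 [-]
  15 | W B3 → L3 hit [D]

DIRTY = [3]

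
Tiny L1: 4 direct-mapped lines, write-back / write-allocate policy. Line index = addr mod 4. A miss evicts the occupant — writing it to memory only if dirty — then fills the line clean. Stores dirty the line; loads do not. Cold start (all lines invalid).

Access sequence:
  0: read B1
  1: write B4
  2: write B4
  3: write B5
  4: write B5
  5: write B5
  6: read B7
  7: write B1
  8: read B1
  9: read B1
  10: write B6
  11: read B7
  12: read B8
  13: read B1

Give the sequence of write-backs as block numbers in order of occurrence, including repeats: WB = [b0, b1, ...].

WB = [5, 4]

0: R B1 -> L1 miss  d=-]
1: W B4 -> L0 miss  d=D]
2: W B4 -> L0 hit  d=D]
3: W B5 -> L1 miss  d=D]
4: W B5 -> L1 hit  d=D]
5: W B5 -> L1 hit  d=D]
6: R B7 -> L3 miss  d=-]
7: W B1 -> L1 miss wb->B5  d=D]
8: R B1 -> L1 hit  d=D]
9: R B1 -> L1 hit  d=D]
10: W B6 -> L2 miss  d=D]
11: R B7 -> L3 hit  d=-]
12: R B8 -> L0 miss wb->B4  d=-]
13: R B1 -> L1 hit  d=D]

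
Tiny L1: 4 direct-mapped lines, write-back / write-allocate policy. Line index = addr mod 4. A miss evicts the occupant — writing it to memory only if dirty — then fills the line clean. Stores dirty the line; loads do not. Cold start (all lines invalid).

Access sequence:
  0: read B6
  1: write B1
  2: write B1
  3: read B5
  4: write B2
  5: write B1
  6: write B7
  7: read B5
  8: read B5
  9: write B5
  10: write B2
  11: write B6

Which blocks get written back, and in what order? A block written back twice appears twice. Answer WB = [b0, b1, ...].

0: R B6 → L2 miss [-]
1: W B1 → L1 miss [D]
2: W B1 → L1 hit [D]
3: R B5 → L1 miss wb→B1 [-]
4: W B2 → L2 miss [D]
5: W B1 → L1 miss [D]
6: W B7 → L3 miss [D]
7: R B5 → L1 miss wb→B1 [-]
8: R B5 → L1 hit [-]
9: W B5 → L1 hit [D]
10: W B2 → L2 hit [D]
11: W B6 → L2 miss wb→B2 [D]

WB = [1, 1, 2]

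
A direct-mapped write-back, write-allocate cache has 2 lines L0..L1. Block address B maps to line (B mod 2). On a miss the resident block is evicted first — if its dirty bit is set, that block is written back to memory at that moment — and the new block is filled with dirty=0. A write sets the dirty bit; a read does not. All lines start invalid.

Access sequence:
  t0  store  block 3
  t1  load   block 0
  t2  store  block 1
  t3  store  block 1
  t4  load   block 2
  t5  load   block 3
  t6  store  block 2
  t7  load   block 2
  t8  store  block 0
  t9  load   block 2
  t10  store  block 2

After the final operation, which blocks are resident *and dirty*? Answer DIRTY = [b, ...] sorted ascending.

  0 | W B3 → L1 miss [D]
  1 | R B0 → L0 miss [-]
  2 | W B1 → L1 miss wb→B3 [D]
  3 | W B1 → L1 hit [D]
  4 | R B2 → L0 miss [-]
  5 | R B3 → L1 miss wb→B1 [-]
  6 | W B2 → L0 hit [D]
  7 | R B2 → L0 hit [D]
  8 | W B0 → L0 miss wb→B2 [D]
  9 | R B2 → L0 miss wb→B0 [-]
  10 | W B2 → L0 hit [D]

DIRTY = [2]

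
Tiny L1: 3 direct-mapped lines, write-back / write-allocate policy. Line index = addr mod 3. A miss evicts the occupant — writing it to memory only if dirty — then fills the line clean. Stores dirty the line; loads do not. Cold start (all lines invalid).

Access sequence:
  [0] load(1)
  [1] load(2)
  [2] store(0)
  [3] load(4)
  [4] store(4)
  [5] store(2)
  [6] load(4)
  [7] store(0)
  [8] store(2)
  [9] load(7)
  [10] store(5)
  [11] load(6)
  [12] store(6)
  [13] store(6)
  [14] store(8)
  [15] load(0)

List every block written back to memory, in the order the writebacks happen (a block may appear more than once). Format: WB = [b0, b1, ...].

WB = [4, 2, 0, 5, 6]

  0 | R B1 → L1 miss [-]
  1 | R B2 → L2 miss [-]
  2 | W B0 → L0 miss [D]
  3 | R B4 → L1 miss [-]
  4 | W B4 → L1 hit [D]
  5 | W B2 → L2 hit [D]
  6 | R B4 → L1 hit [D]
  7 | W B0 → L0 hit [D]
  8 | W B2 → L2 hit [D]
  9 | R B7 → L1 miss wb→B4 [-]
  10 | W B5 → L2 miss wb→B2 [D]
  11 | R B6 → L0 miss wb→B0 [-]
  12 | W B6 → L0 hit [D]
  13 | W B6 → L0 hit [D]
  14 | W B8 → L2 miss wb→B5 [D]
  15 | R B0 → L0 miss wb→B6 [-]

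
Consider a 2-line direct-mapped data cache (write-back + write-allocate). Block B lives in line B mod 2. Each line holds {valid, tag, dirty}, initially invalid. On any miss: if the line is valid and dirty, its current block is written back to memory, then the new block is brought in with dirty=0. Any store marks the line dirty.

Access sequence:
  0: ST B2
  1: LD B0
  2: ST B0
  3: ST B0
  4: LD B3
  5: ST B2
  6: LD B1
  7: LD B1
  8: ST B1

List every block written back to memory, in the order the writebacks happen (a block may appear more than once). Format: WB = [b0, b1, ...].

WB = [2, 0]

  0 | W B2 → L0 miss [D]
  1 | R B0 → L0 miss wb→B2 [-]
  2 | W B0 → L0 hit [D]
  3 | W B0 → L0 hit [D]
  4 | R B3 → L1 miss [-]
  5 | W B2 → L0 miss wb→B0 [D]
  6 | R B1 → L1 miss [-]
  7 | R B1 → L1 hit [-]
  8 | W B1 → L1 hit [D]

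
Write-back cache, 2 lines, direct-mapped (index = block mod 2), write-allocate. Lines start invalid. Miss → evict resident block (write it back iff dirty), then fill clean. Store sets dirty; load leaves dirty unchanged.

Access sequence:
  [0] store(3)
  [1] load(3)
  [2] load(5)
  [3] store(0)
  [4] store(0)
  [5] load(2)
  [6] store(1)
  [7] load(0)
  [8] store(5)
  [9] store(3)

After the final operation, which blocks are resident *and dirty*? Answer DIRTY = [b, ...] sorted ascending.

DIRTY = [3]

  0 | W B3 → L1 miss [D]
  1 | R B3 → L1 hit [D]
  2 | R B5 → L1 miss wb→B3 [-]
  3 | W B0 → L0 miss [D]
  4 | W B0 → L0 hit [D]
  5 | R B2 → L0 miss wb→B0 [-]
  6 | W B1 → L1 miss [D]
  7 | R B0 → L0 miss [-]
  8 | W B5 → L1 miss wb→B1 [D]
  9 | W B3 → L1 miss wb→B5 [D]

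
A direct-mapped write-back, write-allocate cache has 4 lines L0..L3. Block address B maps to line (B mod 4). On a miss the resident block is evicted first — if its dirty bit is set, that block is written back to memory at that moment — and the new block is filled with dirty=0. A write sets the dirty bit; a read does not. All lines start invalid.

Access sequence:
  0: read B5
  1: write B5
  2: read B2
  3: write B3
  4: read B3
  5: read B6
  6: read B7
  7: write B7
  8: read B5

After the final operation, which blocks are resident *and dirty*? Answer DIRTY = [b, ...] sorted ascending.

DIRTY = [5, 7]

0: R B5 -> L1 miss  d=-]
1: W B5 -> L1 hit  d=D]
2: R B2 -> L2 miss  d=-]
3: W B3 -> L3 miss  d=D]
4: R B3 -> L3 hit  d=D]
5: R B6 -> L2 miss  d=-]
6: R B7 -> L3 miss wb->B3  d=-]
7: W B7 -> L3 hit  d=D]
8: R B5 -> L1 hit  d=D]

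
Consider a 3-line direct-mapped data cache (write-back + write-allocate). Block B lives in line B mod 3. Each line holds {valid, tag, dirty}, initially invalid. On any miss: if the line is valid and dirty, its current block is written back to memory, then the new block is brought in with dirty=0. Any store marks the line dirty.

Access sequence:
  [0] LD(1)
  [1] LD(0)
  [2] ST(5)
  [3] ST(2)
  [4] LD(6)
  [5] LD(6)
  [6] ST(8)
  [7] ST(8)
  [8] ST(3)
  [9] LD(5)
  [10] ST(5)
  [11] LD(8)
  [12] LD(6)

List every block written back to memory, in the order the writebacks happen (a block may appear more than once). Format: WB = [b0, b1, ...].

WB = [5, 2, 8, 5, 3]

  0 | R B1 → L1 miss [-]
  1 | R B0 → L0 miss [-]
  2 | W B5 → L2 miss [D]
  3 | W B2 → L2 miss wb→B5 [D]
  4 | R B6 → L0 miss [-]
  5 | R B6 → L0 hit [-]
  6 | W B8 → L2 miss wb→B2 [D]
  7 | W B8 → L2 hit [D]
  8 | W B3 → L0 miss [D]
  9 | R B5 → L2 miss wb→B8 [-]
  10 | W B5 → L2 hit [D]
  11 | R B8 → L2 miss wb→B5 [-]
  12 | R B6 → L0 miss wb→B3 [-]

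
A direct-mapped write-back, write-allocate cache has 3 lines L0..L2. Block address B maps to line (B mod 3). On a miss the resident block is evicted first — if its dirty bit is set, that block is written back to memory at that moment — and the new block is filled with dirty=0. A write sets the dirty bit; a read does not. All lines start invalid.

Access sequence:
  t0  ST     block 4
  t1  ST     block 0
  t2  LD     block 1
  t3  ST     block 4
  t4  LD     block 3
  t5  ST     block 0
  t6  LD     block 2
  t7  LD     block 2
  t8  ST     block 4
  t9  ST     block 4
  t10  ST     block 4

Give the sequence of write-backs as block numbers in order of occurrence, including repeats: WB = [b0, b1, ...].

WB = [4, 0]

0: W B4 -> L1 miss  d=D]
1: W B0 -> L0 miss  d=D]
2: R B1 -> L1 miss wb->B4  d=-]
3: W B4 -> L1 miss  d=D]
4: R B3 -> L0 miss wb->B0  d=-]
5: W B0 -> L0 miss  d=D]
6: R B2 -> L2 miss  d=-]
7: R B2 -> L2 hit  d=-]
8: W B4 -> L1 hit  d=D]
9: W B4 -> L1 hit  d=D]
10: W B4 -> L1 hit  d=D]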